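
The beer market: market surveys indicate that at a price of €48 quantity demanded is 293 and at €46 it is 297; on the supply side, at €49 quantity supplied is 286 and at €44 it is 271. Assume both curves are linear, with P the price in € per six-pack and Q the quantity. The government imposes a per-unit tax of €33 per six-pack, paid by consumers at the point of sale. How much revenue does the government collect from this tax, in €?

Demand slope: (297 − 293)/(46 − 48) = -2, so Qd = 389 − 2P.
Supply slope: (271 − 286)/(44 − 49) = 3, so Qs = 3P + 139.
Before the tax: set 389 − 2P = 3P + 139 → P* = €50, Q* = 289.
With the tax collected from consumers, demand (in seller-price terms) shifts: Qd = 389 − 2(P + 33).
New equilibrium: consumers pay €69.8, producers receive €36.8, Q = 249.4. (Wedge: Pb − Ps = 33.)
Revenue = t · Q = 33 · 249.4 = €8230.2.

Tax revenue = €8230.2.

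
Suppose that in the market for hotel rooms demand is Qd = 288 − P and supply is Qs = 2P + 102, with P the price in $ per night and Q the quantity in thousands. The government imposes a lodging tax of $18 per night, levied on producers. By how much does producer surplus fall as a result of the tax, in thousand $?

Without the tax, 288 − P = 2P + 102 gives 3P = 186, so P* = $62 and Q* = 226.
With the tax collected from producers, supply shifts: Qs = 2(P − 18) + 102.
Solving gives Q = 214 with consumers paying $74 and producers receiving $56 (the $18 wedge).
ΔPS is the trapezoid between Q = 214 and Q = 226 of height $6: ½ · (226 + 214) · 6 = $1320.

Producer surplus falls by $1320 thousand.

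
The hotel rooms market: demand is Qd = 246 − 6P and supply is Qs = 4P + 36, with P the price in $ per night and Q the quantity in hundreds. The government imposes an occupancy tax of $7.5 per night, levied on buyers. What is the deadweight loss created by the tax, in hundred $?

Deadweight loss = $67.5 hundred.

Before the tax: set 246 − 6P = 4P + 36 → P* = $21, Q* = 120.
With the tax collected from buyers, demand (in seller-price terms) shifts: Qd = 246 − 6(P + 7.5).
Solving gives Q = 102 with buyers paying $24 and sellers receiving $16.5 (the $7.5 wedge).
Quantity falls by |ΔQ| = |120 − 102| = 18.
DWL = ½ · t · |ΔQ| = ½ · 7.5 · 18 = $67.5.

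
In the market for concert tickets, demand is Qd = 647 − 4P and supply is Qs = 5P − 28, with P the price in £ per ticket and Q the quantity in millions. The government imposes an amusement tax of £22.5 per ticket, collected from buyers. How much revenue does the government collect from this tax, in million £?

Before the tax: set 647 − 4P = 5P − 28 → P* = £75, Q* = 347.
With the tax collected from buyers, demand (in seller-price terms) shifts: Qd = 647 − 4(P + 22.5).
Solving gives Q = 297 with buyers paying £87.5 and producers receiving £65 (the £22.5 wedge).
Revenue = t · Q = 22.5 · 297 = £6682.5.

Tax revenue = £6682.5 million.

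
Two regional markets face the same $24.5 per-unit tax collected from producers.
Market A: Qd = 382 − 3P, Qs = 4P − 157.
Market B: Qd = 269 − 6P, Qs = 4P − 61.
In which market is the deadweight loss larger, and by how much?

Market B, by $205.8.

Market A: pre-tax P* = $77, Q* = 151; post-tax Q = 109; deadweight loss = $514.5.
Market B: pre-tax P* = $33, Q* = 71; post-tax Q = 12.2; deadweight loss = $720.3.
Difference: $514.5 vs $720.3 → market B is larger by $205.8.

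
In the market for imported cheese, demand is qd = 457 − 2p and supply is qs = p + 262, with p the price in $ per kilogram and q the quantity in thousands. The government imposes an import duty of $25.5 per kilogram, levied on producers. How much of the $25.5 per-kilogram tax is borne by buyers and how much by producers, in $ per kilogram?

Buyers bear $8.5 per kilogram; producers bear $17 per kilogram.

Without the tax, 457 − 2p = p + 262 gives 3p = 195, so p* = $65 and q* = 327.
With the tax collected from producers, supply shifts: qs = (p − 25.5) + 262.
Solving gives q = 310 with buyers paying $73.5 and producers receiving $48 (the $25.5 wedge).
Burden on buyers: $8.5; on producers: $17. (They sum to $25.5.)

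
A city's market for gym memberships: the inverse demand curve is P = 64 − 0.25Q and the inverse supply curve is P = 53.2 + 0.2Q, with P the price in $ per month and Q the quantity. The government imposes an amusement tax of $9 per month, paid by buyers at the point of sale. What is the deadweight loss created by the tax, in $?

Deadweight loss = $90.

Inverting to Q(P) form: Qd = 256 − 4P; Qs = 5P − 266.
Before the tax: set 256 − 4P = 5P − 266 → P* = $58, Q* = 24.
With the tax collected from buyers, demand (in seller-price terms) shifts: Qd = 256 − 4(P + 9).
Solving gives Q = 4 with buyers paying $63 and producers receiving $54 (the $9 wedge).
Quantity falls by |ΔQ| = |24 − 4| = 20.
DWL = ½ · t · |ΔQ| = ½ · 9 · 20 = $90.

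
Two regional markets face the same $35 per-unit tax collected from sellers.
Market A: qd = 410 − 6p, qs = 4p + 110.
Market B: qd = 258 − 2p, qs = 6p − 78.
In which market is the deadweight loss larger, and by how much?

Market A: pre-tax p* = $30, q* = 230; post-tax q = 146; deadweight loss = $1470.
Market B: pre-tax p* = $42, q* = 174; post-tax q = 121.5; deadweight loss = $918.75.
Difference: $1470 vs $918.75 → market A is larger by $551.25.

Market A, by $551.25.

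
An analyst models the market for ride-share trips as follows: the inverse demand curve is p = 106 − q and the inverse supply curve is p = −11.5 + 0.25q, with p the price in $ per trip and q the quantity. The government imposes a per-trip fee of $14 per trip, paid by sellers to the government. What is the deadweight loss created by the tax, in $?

Rewrite in direct form: qd = 106 − p and qs = 4p + 46.
Before the tax: set 106 − p = 4p + 46 → p* = $12, q* = 94.
With the tax collected from sellers, supply shifts: qs = 4(p − 14) + 46.
Solving gives q = 82.8 with buyers paying $23.2 and sellers receiving $9.2 (the $14 wedge).
Quantity falls by |ΔQ| = |94 − 82.8| = 11.2.
DWL = ½ · t · |ΔQ| = ½ · 14 · 11.2 = $78.4.

Deadweight loss = $78.4.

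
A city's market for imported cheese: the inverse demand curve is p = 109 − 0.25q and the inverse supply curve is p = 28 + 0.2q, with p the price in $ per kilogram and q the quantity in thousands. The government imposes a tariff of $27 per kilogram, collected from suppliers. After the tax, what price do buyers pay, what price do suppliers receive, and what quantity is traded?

Rewrite in direct form: qd = 436 − 4p and qs = 5p − 140.
Without the tax, 436 − 4p = 5p − 140 gives 9p = 576, so p* = $64 and q* = 180.
With the tax collected from suppliers, supply shifts: qs = 5(p − 27) − 140.
Solving gives q = 120 with buyers paying $79 and suppliers receiving $52 (the $27 wedge).
The less price-elastic side of the market bears the larger share of a per-unit tax.

Buyers pay $79; suppliers receive $52; quantity = 120.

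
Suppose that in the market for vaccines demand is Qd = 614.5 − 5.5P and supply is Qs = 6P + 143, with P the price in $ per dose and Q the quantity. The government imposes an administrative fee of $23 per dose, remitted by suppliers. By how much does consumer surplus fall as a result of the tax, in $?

Without the tax, 614.5 − 5.5P = 6P + 143 gives 11.5P = 471.5, so P* = $41 and Q* = 389.
With the tax collected from suppliers, supply shifts: Qs = 6(P − 23) + 143.
New equilibrium: buyers pay $53, suppliers receive $30, Q = 323. (Wedge: Pb − Ps = 23.)
ΔCS is the trapezoid between Q = 323 and Q = 389 of height $12: ½ · (389 + 323) · 12 = $4272.

Consumer surplus falls by $4272.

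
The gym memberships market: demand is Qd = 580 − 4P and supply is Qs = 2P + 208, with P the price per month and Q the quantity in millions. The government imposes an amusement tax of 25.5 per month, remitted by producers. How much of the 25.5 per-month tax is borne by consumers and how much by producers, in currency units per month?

Without the tax, 580 − 4P = 2P + 208 gives 6P = 372, so P* = 62 and Q* = 332.
With the tax collected from producers, supply shifts: Qs = 2(P − 25.5) + 208.
Solving gives Q = 298 with consumers paying 70.5 and producers receiving 45 (the 25.5 wedge).
Burden on consumers: 8.5; on producers: 17. (They sum to 25.5.)
The less price-elastic side of the market bears the larger share of a per-unit tax.

Consumers bear 8.5 per month; producers bear 17 per month.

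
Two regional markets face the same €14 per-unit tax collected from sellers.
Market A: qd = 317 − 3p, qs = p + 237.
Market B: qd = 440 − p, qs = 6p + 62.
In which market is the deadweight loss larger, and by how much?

Market B, by €10.5.

Market A: pre-tax p* = €20, q* = 257; post-tax q = 246.5; deadweight loss = €73.5.
Market B: pre-tax p* = €54, q* = 386; post-tax q = 374; deadweight loss = €84.
Difference: €73.5 vs €84 → market B is larger by €10.5.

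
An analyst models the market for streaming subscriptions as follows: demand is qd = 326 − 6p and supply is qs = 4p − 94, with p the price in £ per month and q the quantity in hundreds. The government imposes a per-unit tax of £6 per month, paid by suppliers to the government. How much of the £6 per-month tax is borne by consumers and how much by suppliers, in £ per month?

Consumers bear £2.4 per month; suppliers bear £3.6 per month.

Before the tax: set 326 − 6p = 4p − 94 → p* = £42, q* = 74.
With the tax collected from suppliers, supply shifts: qs = 4(p − 6) − 94.
Solving gives q = 59.6 with consumers paying £44.4 and suppliers receiving £38.4 (the £6 wedge).
Burden on consumers: £2.4; on suppliers: £3.6. (They sum to £6.)
The less price-elastic side of the market bears the larger share of a per-unit tax.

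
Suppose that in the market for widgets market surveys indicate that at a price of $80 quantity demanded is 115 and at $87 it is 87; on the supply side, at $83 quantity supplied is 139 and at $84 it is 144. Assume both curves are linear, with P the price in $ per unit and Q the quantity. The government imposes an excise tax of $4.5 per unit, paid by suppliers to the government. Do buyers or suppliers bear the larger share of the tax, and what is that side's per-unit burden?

Buyers bear the larger share: $2.5 per unit.

Demand slope: (87 − 115)/(87 − 80) = -4, so Qd = 435 − 4P.
Supply slope: (144 − 139)/(84 − 83) = 5, so Qs = 5P − 276.
Without the tax, 435 − 4P = 5P − 276 gives 9P = 711, so P* = $79 and Q* = 119.
With the tax collected from suppliers, supply shifts: Qs = 5(P − 4.5) − 276.
Solving gives Q = 109 with buyers paying $81.5 and suppliers receiving $77 (the $4.5 wedge).
Per-unit burden: buyers $2.5, suppliers $2.
Buyers take the larger share because demand is less price-elastic here (demand slope 4 vs supply slope 5).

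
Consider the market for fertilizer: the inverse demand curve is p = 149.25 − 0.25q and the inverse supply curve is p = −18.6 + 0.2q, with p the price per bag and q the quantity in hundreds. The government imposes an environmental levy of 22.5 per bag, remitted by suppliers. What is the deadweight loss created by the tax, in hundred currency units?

Deadweight loss = 562.5 hundred.

Inverting to q(p) form: qd = 597 − 4p; qs = 5p + 93.
Before the tax: set 597 − 4p = 5p + 93 → p* = 56, q* = 373.
With the tax collected from suppliers, supply shifts: qs = 5(p − 22.5) + 93.
New equilibrium: buyers pay 68.5, suppliers receive 46, q = 323. (Wedge: pb − ps = 22.5.)
Quantity falls by |ΔQ| = |373 − 323| = 50.
DWL = ½ · t · |ΔQ| = ½ · 22.5 · 50 = 562.5.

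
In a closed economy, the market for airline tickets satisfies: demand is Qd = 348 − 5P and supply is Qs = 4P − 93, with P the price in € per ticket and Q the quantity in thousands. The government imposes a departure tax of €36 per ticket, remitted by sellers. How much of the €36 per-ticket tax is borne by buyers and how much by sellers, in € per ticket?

Buyers bear €16 per ticket; sellers bear €20 per ticket.

Without the tax, 348 − 5P = 4P − 93 gives 9P = 441, so P* = €49 and Q* = 103.
With the tax collected from sellers, supply shifts: Qs = 4(P − 36) − 93.
Solving gives Q = 23 with buyers paying €65 and sellers receiving €29 (the €36 wedge).
Burden on buyers: €16; on sellers: €20. (They sum to €36.)
The less price-elastic side of the market bears the larger share of a per-unit tax.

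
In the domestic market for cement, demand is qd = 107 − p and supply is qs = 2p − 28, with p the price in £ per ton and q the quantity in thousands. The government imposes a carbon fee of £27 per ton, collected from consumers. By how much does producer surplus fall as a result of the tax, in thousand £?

Without the tax, 107 − p = 2p − 28 gives 3p = 135, so p* = £45 and q* = 62.
With the tax collected from consumers, demand (in seller-price terms) shifts: qd = 107 − (p + 27).
Solving gives q = 44 with consumers paying £63 and producers receiving £36 (the £27 wedge).
ΔPS is the trapezoid between Q = 44 and Q = 62 of height £9: ½ · (62 + 44) · 9 = £477.

Producer surplus falls by £477 thousand.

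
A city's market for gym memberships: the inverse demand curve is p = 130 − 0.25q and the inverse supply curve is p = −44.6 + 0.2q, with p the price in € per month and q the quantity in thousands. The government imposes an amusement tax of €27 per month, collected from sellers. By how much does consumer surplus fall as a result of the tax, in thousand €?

Rewrite in direct form: qd = 520 − 4p and qs = 5p + 223.
Before the tax: set 520 − 4p = 5p + 223 → p* = €33, q* = 388.
With the tax collected from sellers, supply shifts: qs = 5(p − 27) + 223.
Solving gives q = 328 with consumers paying €48 and sellers receiving €21 (the €27 wedge).
ΔCS is the trapezoid between Q = 328 and Q = 388 of height €15: ½ · (388 + 328) · 15 = €5370.

Consumer surplus falls by €5370 thousand.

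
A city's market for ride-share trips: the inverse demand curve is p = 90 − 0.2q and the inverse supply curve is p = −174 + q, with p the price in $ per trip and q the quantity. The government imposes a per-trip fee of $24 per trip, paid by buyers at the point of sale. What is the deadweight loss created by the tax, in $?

Rewrite in direct form: qd = 450 − 5p and qs = p + 174.
Without the tax, 450 − 5p = p + 174 gives 6p = 276, so p* = $46 and q* = 220.
With the tax collected from buyers, demand (in seller-price terms) shifts: qd = 450 − 5(p + 24).
Solving gives q = 200 with buyers paying $50 and sellers receiving $26 (the $24 wedge).
Quantity falls by |ΔQ| = |220 − 200| = 20.
DWL = ½ · t · |ΔQ| = ½ · 24 · 20 = $240.

Deadweight loss = $240.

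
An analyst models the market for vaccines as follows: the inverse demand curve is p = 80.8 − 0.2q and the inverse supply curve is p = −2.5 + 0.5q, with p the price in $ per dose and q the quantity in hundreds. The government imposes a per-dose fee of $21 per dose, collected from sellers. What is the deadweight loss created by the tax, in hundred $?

Inverting to q(p) form: qd = 404 − 5p; qs = 2p + 5.
Without the tax, 404 − 5p = 2p + 5 gives 7p = 399, so p* = $57 and q* = 119.
With the tax collected from sellers, supply shifts: qs = 2(p − 21) + 5.
New equilibrium: buyers pay $63, sellers receive $42, q = 89. (Wedge: pb − ps = 21.)
Quantity falls by |ΔQ| = |119 − 89| = 30.
DWL = ½ · t · |ΔQ| = ½ · 21 · 30 = $315.

Deadweight loss = $315 hundred.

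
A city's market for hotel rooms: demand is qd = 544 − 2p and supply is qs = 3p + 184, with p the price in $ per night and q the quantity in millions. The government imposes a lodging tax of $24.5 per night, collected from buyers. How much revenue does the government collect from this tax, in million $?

Before the tax: set 544 − 2p = 3p + 184 → p* = $72, q* = 400.
With the tax collected from buyers, demand (in seller-price terms) shifts: qd = 544 − 2(p + 24.5).
New equilibrium: buyers pay $86.7, producers receive $62.2, q = 370.6. (Wedge: pb − ps = 24.5.)
Revenue = t · Q = 24.5 · 370.6 = $9079.7.

Tax revenue = $9079.7 million.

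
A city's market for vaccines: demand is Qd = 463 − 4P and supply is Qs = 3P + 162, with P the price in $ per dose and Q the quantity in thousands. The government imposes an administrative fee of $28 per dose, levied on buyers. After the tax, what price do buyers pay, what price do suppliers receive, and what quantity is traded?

Buyers pay $55; suppliers receive $27; quantity = 243.

Without the tax, 463 − 4P = 3P + 162 gives 7P = 301, so P* = $43 and Q* = 291.
With the tax collected from buyers, demand (in seller-price terms) shifts: Qd = 463 − 4(P + 28).
New equilibrium: buyers pay $55, suppliers receive $27, Q = 243. (Wedge: Pb − Ps = 28.)
The less price-elastic side of the market bears the larger share of a per-unit tax.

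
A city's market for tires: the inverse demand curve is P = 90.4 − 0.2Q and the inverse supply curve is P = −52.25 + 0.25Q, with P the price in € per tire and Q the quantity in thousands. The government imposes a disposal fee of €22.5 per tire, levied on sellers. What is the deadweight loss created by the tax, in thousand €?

Inverting to Q(P) form: Qd = 452 − 5P; Qs = 4P + 209.
Without the tax, 452 − 5P = 4P + 209 gives 9P = 243, so P* = €27 and Q* = 317.
With the tax collected from sellers, supply shifts: Qs = 4(P − 22.5) + 209.
New equilibrium: buyers pay €37, sellers receive €14.5, Q = 267. (Wedge: Pb − Ps = 22.5.)
Quantity falls by |ΔQ| = |317 − 267| = 50.
DWL = ½ · t · |ΔQ| = ½ · 22.5 · 50 = €562.5.

Deadweight loss = €562.5 thousand.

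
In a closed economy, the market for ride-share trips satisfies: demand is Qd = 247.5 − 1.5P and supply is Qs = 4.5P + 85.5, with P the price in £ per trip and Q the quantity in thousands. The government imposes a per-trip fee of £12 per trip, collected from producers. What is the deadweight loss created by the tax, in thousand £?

Deadweight loss = £81 thousand.

Without the tax, 247.5 − 1.5P = 4.5P + 85.5 gives 6P = 162, so P* = £27 and Q* = 207.
With the tax collected from producers, supply shifts: Qs = 4.5(P − 12) + 85.5.
New equilibrium: buyers pay £36, producers receive £24, Q = 193.5. (Wedge: Pb − Ps = 12.)
Quantity falls by |ΔQ| = |207 − 193.5| = 13.5.
DWL = ½ · t · |ΔQ| = ½ · 12 · 13.5 = £81.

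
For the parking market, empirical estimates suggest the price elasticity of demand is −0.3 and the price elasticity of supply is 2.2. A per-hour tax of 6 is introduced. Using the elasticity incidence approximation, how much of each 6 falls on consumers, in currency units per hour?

Consumers bear ≈ 5.28 per hour.

Incidence ratio: consumers' share ≈ εs / (εs + |εd|) = 2.2 / (2.2 + 0.3) = 0.88.
So consumers bear ≈ 0.88 × 6 = 5.28; sellers bear 0.72.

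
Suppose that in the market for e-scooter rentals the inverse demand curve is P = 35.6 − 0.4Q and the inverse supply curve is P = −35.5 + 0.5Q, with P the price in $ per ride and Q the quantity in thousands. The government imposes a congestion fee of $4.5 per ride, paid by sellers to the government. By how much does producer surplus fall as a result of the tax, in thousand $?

Inverting to Q(P) form: Qd = 89 − 2.5P; Qs = 2P + 71.
Before the tax: set 89 − 2.5P = 2P + 71 → P* = $4, Q* = 79.
With the tax collected from sellers, supply shifts: Qs = 2(P − 4.5) + 71.
Solving gives Q = 74 with consumers paying $6 and sellers receiving $1.5 (the $4.5 wedge).
ΔPS is the trapezoid between Q = 74 and Q = 79 of height $2.5: ½ · (79 + 74) · 2.5 = $191.25.

Producer surplus falls by $191.25 thousand.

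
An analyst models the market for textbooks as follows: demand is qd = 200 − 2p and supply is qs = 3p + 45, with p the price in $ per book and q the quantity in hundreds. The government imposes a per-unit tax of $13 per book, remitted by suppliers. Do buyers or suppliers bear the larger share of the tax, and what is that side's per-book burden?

Without the tax, 200 − 2p = 3p + 45 gives 5p = 155, so p* = $31 and q* = 138.
With the tax collected from suppliers, supply shifts: qs = 3(p − 13) + 45.
Solving gives q = 122.4 with buyers paying $38.8 and suppliers receiving $25.8 (the $13 wedge).
Per-book burden: buyers $7.8, suppliers $5.2.
Buyers take the larger share because demand is less price-elastic here (demand slope 2 vs supply slope 3).
The less price-elastic side of the market bears the larger share of a per-unit tax.

Buyers bear the larger share: $7.8 per book.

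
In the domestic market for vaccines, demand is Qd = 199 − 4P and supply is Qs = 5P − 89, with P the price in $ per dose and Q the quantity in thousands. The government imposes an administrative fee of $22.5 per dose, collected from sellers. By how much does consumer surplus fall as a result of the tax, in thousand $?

Before the tax: set 199 − 4P = 5P − 89 → P* = $32, Q* = 71.
With the tax collected from sellers, supply shifts: Qs = 5(P − 22.5) − 89.
New equilibrium: consumers pay $44.5, sellers receive $22, Q = 21. (Wedge: Pb − Ps = 22.5.)
ΔCS is the trapezoid between Q = 21 and Q = 71 of height $12.5: ½ · (71 + 21) · 12.5 = $575.

Consumer surplus falls by $575 thousand.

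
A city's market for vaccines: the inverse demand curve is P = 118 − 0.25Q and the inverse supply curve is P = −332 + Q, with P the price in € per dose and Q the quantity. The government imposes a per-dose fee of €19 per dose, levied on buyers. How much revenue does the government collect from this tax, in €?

Tax revenue = €6551.2.

Rewrite in direct form: Qd = 472 − 4P and Qs = P + 332.
Before the tax: set 472 − 4P = P + 332 → P* = €28, Q* = 360.
With the tax collected from buyers, demand (in seller-price terms) shifts: Qd = 472 − 4(P + 19).
New equilibrium: buyers pay €31.8, producers receive €12.8, Q = 344.8. (Wedge: Pb − Ps = 19.)
Revenue = t · Q = 19 · 344.8 = €6551.2.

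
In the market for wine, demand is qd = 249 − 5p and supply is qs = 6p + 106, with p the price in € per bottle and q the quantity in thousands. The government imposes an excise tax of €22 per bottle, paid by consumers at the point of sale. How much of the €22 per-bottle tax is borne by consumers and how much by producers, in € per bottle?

Consumers bear €12 per bottle; producers bear €10 per bottle.

Without the tax, 249 − 5p = 6p + 106 gives 11p = 143, so p* = €13 and q* = 184.
With the tax collected from consumers, demand (in seller-price terms) shifts: qd = 249 − 5(p + 22).
New equilibrium: consumers pay €25, producers receive €3, q = 124. (Wedge: pb − ps = 22.)
Burden on consumers: €12; on producers: €10. (They sum to €22.)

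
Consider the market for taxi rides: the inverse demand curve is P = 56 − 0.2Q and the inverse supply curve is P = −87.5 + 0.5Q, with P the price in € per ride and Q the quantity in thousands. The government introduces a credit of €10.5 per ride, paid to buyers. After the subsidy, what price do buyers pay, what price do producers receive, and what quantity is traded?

Buyers pay €12; producers receive €22.5; quantity = 220.

Inverting to Q(P) form: Qd = 280 − 5P; Qs = 2P + 175.
Without the subsidy, 280 − 5P = 2P + 175 gives 7P = 105, so P* = €15 and Q* = 205.
With a per-unit subsidy paid to buyers, each effectively pays P − 10.5, so demand becomes Qd = 280 − 5(P − 10.5).
New equilibrium: buyers pay €12, producers receive €22.5, Q = 220. (Wedge: Pb − Ps = −10.5.)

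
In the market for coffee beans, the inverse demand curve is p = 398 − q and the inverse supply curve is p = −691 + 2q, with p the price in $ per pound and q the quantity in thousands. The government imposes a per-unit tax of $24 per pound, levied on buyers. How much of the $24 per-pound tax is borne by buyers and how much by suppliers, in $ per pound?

Inverting to q(p) form: qd = 398 − p; qs = 0.5p + 345.5.
Without the tax, 398 − p = 0.5p + 345.5 gives 1.5p = 52.5, so p* = $35 and q* = 363.
With the tax collected from buyers, demand (in seller-price terms) shifts: qd = 398 − (p + 24).
New equilibrium: buyers pay $43, suppliers receive $19, q = 355. (Wedge: pb − ps = 24.)
Burden on buyers: $8; on suppliers: $16. (They sum to $24.)

Buyers bear $8 per pound; suppliers bear $16 per pound.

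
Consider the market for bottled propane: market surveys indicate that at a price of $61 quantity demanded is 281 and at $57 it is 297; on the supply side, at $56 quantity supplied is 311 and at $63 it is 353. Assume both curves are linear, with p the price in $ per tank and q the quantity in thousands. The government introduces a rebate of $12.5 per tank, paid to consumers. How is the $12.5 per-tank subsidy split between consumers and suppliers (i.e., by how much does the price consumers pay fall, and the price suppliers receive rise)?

Demand slope: (297 − 281)/(57 − 61) = -4, so qd = 525 − 4p.
Supply slope: (353 − 311)/(63 − 56) = 6, so qs = 6p − 25.
Before the subsidy: set 525 − 4p = 6p − 25 → p* = $55, q* = 305.
With a per-unit subsidy paid to consumers, each effectively pays p − 12.5, so demand becomes qd = 525 − 4(p − 12.5).
New equilibrium: consumers pay $47.5, suppliers receive $60, q = 335. (Wedge: pb − ps = −12.5.)
Gain to consumers: $7.5; to suppliers: $5. (They sum to $12.5.)

Consumers gain $7.5 per tank; suppliers gain $5 per tank.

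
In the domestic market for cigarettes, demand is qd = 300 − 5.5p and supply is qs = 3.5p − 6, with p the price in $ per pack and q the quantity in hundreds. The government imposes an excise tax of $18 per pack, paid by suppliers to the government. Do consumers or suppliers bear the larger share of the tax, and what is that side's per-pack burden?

Before the tax: set 300 − 5.5p = 3.5p − 6 → p* = $34, q* = 113.
With the tax collected from suppliers, supply shifts: qs = 3.5(p − 18) − 6.
Solving gives q = 74.5 with consumers paying $41 and suppliers receiving $23 (the $18 wedge).
Per-pack burden: consumers $7, suppliers $11.
Suppliers take the larger share because supply is less price-elastic here (demand slope 5.5 vs supply slope 3.5).
The less price-elastic side of the market bears the larger share of a per-unit tax.

Suppliers bear the larger share: $11 per pack.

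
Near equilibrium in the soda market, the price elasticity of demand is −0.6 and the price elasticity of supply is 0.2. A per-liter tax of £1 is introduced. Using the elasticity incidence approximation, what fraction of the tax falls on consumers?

Incidence ratio: consumers' share ≈ εs / (εs + |εd|) = 0.2 / (0.2 + 0.6) = 0.25.
Supply is the less elastic side, so consumers bear the smaller share.

Consumers' share ≈ 0.25.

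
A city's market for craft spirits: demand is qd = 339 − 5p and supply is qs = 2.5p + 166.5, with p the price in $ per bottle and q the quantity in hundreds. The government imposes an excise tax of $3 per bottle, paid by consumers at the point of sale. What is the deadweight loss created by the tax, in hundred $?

Without the tax, 339 − 5p = 2.5p + 166.5 gives 7.5p = 172.5, so p* = $23 and q* = 224.
With the tax collected from consumers, demand (in seller-price terms) shifts: qd = 339 − 5(p + 3).
Solving gives q = 219 with consumers paying $24 and sellers receiving $21 (the $3 wedge).
Quantity falls by |ΔQ| = |224 − 219| = 5.
DWL = ½ · t · |ΔQ| = ½ · 3 · 5 = $7.5.

Deadweight loss = $7.5 hundred.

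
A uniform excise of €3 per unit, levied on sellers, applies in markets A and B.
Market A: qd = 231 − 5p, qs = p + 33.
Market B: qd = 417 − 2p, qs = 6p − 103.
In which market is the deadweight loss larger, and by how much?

Market A: pre-tax p* = €33, q* = 66; post-tax q = 63.5; deadweight loss = €3.75.
Market B: pre-tax p* = €65, q* = 287; post-tax q = 282.5; deadweight loss = €6.75.
Difference: €3.75 vs €6.75 → market B is larger by €3.

Market B, by €3.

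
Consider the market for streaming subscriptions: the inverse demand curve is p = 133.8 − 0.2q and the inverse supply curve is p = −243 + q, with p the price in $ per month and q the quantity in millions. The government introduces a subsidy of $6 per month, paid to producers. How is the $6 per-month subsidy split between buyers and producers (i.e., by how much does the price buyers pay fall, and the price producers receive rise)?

Rewrite in direct form: qd = 669 − 5p and qs = p + 243.
Without the subsidy, 669 − 5p = p + 243 gives 6p = 426, so p* = $71 and q* = 314.
With a per-unit subsidy paid to producers, each receives p + 6 per unit sold, so supply becomes qs = (p + 6) + 243.
New equilibrium: buyers pay $70, producers receive $76, q = 319. (Wedge: pb − ps = −6.)
Gain to buyers: $1; to producers: $5. (They sum to $6.)

Buyers gain $1 per month; producers gain $5 per month.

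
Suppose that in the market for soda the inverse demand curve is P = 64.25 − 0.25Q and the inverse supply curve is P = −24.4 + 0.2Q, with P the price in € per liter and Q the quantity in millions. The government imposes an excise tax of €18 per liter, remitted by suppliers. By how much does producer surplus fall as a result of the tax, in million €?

Producer surplus falls by €1416 million.

Inverting to Q(P) form: Qd = 257 − 4P; Qs = 5P + 122.
Before the tax: set 257 − 4P = 5P + 122 → P* = €15, Q* = 197.
With the tax collected from suppliers, supply shifts: Qs = 5(P − 18) + 122.
Solving gives Q = 157 with buyers paying €25 and suppliers receiving €7 (the €18 wedge).
ΔPS is the trapezoid between Q = 157 and Q = 197 of height €8: ½ · (197 + 157) · 8 = €1416.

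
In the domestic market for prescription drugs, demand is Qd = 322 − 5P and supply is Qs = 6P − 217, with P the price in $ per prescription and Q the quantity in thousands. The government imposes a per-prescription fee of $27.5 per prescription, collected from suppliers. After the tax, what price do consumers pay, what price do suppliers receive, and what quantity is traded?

Before the tax: set 322 − 5P = 6P − 217 → P* = $49, Q* = 77.
With the tax collected from suppliers, supply shifts: Qs = 6(P − 27.5) − 217.
Solving gives Q = 2 with consumers paying $64 and suppliers receiving $36.5 (the $27.5 wedge).
The less price-elastic side of the market bears the larger share of a per-unit tax.

Consumers pay $64; suppliers receive $36.5; quantity = 2.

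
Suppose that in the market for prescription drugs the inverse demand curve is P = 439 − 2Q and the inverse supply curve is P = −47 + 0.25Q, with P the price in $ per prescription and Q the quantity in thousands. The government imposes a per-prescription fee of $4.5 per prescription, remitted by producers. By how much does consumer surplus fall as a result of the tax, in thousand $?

Consumer surplus falls by $860 thousand.

Rewrite in direct form: Qd = 219.5 − 0.5P and Qs = 4P + 188.
Without the tax, 219.5 − 0.5P = 4P + 188 gives 4.5P = 31.5, so P* = $7 and Q* = 216.
With the tax collected from producers, supply shifts: Qs = 4(P − 4.5) + 188.
New equilibrium: consumers pay $11, producers receive $6.5, Q = 214. (Wedge: Pb − Ps = 4.5.)
ΔCS is the trapezoid between Q = 214 and Q = 216 of height $4: ½ · (216 + 214) · 4 = $860.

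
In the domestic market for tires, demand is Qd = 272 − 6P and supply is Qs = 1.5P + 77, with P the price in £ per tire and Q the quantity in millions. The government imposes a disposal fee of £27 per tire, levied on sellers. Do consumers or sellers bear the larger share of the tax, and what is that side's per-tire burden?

Sellers bear the larger share: £21.6 per tire.

Without the tax, 272 − 6P = 1.5P + 77 gives 7.5P = 195, so P* = £26 and Q* = 116.
With the tax collected from sellers, supply shifts: Qs = 1.5(P − 27) + 77.
Solving gives Q = 83.6 with consumers paying £31.4 and sellers receiving £4.4 (the £27 wedge).
Per-tire burden: consumers £5.4, sellers £21.6.
Sellers take the larger share because supply is less price-elastic here (demand slope 6 vs supply slope 1.5).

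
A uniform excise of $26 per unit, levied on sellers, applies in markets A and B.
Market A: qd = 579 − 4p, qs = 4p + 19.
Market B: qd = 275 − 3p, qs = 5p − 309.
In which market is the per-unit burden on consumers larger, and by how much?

Market A: pre-tax p* = $70, q* = 299; post-tax q = 247; per-unit burden on consumers = $13.
Market B: pre-tax p* = $73, q* = 56; post-tax q = 7.25; per-unit burden on consumers = $16.25.
Difference: $13 vs $16.25 → market B is larger by $3.25.

Market B, by $3.25.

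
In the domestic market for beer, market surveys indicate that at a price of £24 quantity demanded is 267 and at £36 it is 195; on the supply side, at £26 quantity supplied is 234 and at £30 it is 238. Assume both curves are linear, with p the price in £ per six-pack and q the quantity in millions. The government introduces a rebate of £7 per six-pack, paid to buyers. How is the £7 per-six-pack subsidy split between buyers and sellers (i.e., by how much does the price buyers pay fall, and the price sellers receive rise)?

Demand slope: (195 − 267)/(36 − 24) = -6, so qd = 411 − 6p.
Supply slope: (238 − 234)/(30 − 26) = 1, so qs = p + 208.
Without the subsidy, 411 − 6p = p + 208 gives 7p = 203, so p* = £29 and q* = 237.
With a per-unit subsidy paid to buyers, each effectively pays p − 7, so demand becomes qd = 411 − 6(p − 7).
New equilibrium: buyers pay £28, sellers receive £35, q = 243. (Wedge: pb − ps = −7.)
Gain to buyers: £1; to sellers: £6. (They sum to £7.)

Buyers gain £1 per six-pack; sellers gain £6 per six-pack.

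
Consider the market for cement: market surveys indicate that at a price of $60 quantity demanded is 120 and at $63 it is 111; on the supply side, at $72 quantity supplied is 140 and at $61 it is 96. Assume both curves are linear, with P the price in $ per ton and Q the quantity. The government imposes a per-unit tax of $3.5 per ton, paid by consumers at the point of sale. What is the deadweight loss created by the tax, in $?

Demand slope: (111 − 120)/(63 − 60) = -3, so Qd = 300 − 3P.
Supply slope: (96 − 140)/(61 − 72) = 4, so Qs = 4P − 148.
Without the tax, 300 − 3P = 4P − 148 gives 7P = 448, so P* = $64 and Q* = 108.
With the tax collected from consumers, demand (in seller-price terms) shifts: Qd = 300 − 3(P + 3.5).
New equilibrium: consumers pay $66, sellers receive $62.5, Q = 102. (Wedge: Pb − Ps = 3.5.)
Quantity falls by |ΔQ| = |108 − 102| = 6.
DWL = ½ · t · |ΔQ| = ½ · 3.5 · 6 = $10.5.

Deadweight loss = $10.5.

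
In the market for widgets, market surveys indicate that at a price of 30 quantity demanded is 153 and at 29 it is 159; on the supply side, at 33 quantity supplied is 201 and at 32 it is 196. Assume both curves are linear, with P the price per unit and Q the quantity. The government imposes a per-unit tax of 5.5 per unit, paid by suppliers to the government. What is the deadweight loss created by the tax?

Deadweight loss = 41.25.

Demand slope: (159 − 153)/(29 − 30) = -6, so Qd = 333 − 6P.
Supply slope: (196 − 201)/(32 − 33) = 5, so Qs = 5P + 36.
Without the tax, 333 − 6P = 5P + 36 gives 11P = 297, so P* = 27 and Q* = 171.
With the tax collected from suppliers, supply shifts: Qs = 5(P − 5.5) + 36.
New equilibrium: consumers pay 29.5, suppliers receive 24, Q = 156. (Wedge: Pb − Ps = 5.5.)
Quantity falls by |ΔQ| = |171 − 156| = 15.
DWL = ½ · t · |ΔQ| = ½ · 5.5 · 15 = 41.25.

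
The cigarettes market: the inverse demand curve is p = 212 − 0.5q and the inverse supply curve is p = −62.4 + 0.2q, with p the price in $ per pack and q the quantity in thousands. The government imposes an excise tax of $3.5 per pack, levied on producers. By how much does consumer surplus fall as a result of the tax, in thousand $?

Rewrite in direct form: qd = 424 − 2p and qs = 5p + 312.
Before the tax: set 424 − 2p = 5p + 312 → p* = $16, q* = 392.
With the tax collected from producers, supply shifts: qs = 5(p − 3.5) + 312.
New equilibrium: buyers pay $18.5, producers receive $15, q = 387. (Wedge: pb − ps = 3.5.)
ΔCS is the trapezoid between Q = 387 and Q = 392 of height $2.5: ½ · (392 + 387) · 2.5 = $973.75.

Consumer surplus falls by $973.75 thousand.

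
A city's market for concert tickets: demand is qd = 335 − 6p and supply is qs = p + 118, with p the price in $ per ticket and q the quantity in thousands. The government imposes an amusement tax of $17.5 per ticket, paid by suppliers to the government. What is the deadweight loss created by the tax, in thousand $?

Deadweight loss = $131.25 thousand.

Before the tax: set 335 − 6p = p + 118 → p* = $31, q* = 149.
With the tax collected from suppliers, supply shifts: qs = (p − 17.5) + 118.
Solving gives q = 134 with buyers paying $33.5 and suppliers receiving $16 (the $17.5 wedge).
Quantity falls by |ΔQ| = |149 − 134| = 15.
DWL = ½ · t · |ΔQ| = ½ · 17.5 · 15 = $131.25.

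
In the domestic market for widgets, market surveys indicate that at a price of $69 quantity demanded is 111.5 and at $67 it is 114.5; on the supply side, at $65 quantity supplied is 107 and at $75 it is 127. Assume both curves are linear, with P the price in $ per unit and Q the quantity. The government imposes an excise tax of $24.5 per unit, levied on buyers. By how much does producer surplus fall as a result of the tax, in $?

Producer surplus falls by $1076.25.

Demand slope: (114.5 − 111.5)/(67 − 69) = -1.5, so Qd = 215 − 1.5P.
Supply slope: (127 − 107)/(75 − 65) = 2, so Qs = 2P − 23.
Before the tax: set 215 − 1.5P = 2P − 23 → P* = $68, Q* = 113.
With the tax collected from buyers, demand (in seller-price terms) shifts: Qd = 215 − 1.5(P + 24.5).
Solving gives Q = 92 with buyers paying $82 and producers receiving $57.5 (the $24.5 wedge).
ΔPS is the trapezoid between Q = 92 and Q = 113 of height $10.5: ½ · (113 + 92) · 10.5 = $1076.25.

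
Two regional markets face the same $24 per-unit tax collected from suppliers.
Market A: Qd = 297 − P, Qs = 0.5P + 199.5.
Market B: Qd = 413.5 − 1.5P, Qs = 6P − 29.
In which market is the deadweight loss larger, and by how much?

Market A: pre-tax P* = $65, Q* = 232; post-tax Q = 224; deadweight loss = $96.
Market B: pre-tax P* = $59, Q* = 325; post-tax Q = 296.2; deadweight loss = $345.6.
Difference: $96 vs $345.6 → market B is larger by $249.6.

Market B, by $249.6.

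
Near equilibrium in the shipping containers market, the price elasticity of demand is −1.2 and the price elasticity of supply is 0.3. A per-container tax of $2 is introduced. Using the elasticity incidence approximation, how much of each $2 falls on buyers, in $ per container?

Buyers bear ≈ $0.4 per container.

Incidence ratio: buyers' share ≈ εs / (εs + |εd|) = 0.3 / (0.3 + 1.2) = 0.2.
So buyers bear ≈ 0.2 × $2 = $0.4; producers bear $1.6.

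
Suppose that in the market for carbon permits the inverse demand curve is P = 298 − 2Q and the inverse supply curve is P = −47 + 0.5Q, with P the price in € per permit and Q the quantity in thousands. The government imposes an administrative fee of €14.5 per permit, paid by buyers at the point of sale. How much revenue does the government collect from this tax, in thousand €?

Tax revenue = €1916.9 thousand.

Rewrite in direct form: Qd = 149 − 0.5P and Qs = 2P + 94.
Without the tax, 149 − 0.5P = 2P + 94 gives 2.5P = 55, so P* = €22 and Q* = 138.
With the tax collected from buyers, demand (in seller-price terms) shifts: Qd = 149 − 0.5(P + 14.5).
Solving gives Q = 132.2 with buyers paying €33.6 and suppliers receiving €19.1 (the €14.5 wedge).
Revenue = t · Q = 14.5 · 132.2 = €1916.9.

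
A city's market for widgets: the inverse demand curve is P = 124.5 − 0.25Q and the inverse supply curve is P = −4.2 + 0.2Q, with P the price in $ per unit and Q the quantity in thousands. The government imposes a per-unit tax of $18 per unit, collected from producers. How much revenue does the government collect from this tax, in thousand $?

Rewrite in direct form: Qd = 498 − 4P and Qs = 5P + 21.
Before the tax: set 498 − 4P = 5P + 21 → P* = $53, Q* = 286.
With the tax collected from producers, supply shifts: Qs = 5(P − 18) + 21.
Solving gives Q = 246 with buyers paying $63 and producers receiving $45 (the $18 wedge).
Revenue = t · Q = 18 · 246 = $4428.

Tax revenue = $4428 thousand.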